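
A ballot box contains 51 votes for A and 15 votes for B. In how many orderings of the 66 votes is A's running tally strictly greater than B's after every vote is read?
Strict-lead orderings = 146382141050496

Total orderings of the 66 votes with 51 for A: C(66, 51) = 268367258592576. By the Bertrand ballot formula (Cycle Lemma / reflection principle), the number of orderings in which A is strictly ahead of B throughout is (p − q)/(p + q) · C(p + q, p) = (51 − 15)/(51 + 15) · 268367258592576 = 146382141050496.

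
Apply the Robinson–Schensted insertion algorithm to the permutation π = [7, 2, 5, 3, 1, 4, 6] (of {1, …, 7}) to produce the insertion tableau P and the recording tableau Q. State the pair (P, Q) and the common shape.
P = [1, 3, 4, 6] / [2] / [5] / [7];  Q = [1, 3, 6, 7] / [2] / [4] / [5];  common shape = (4, 1, 1, 1)

Row-insert the values π_1, π_2, … into P one at a time, bumping the leftmost entry strictly greater than the inserted value down to the next row. The recording tableau Q records, in position (i, j), the step at which that cell was added to P.
  Insert 7 (step 1): P = [7];  Q = [1]
  Insert 2 (step 2): P = [2] / [7];  Q = [1] / [2]
  Insert 5 (step 3): P = [2, 5] / [7];  Q = [1, 3] / [2]
  Insert 3 (step 4): P = [2, 3] / [5] / [7];  Q = [1, 3] / [2] / [4]
  Insert 1 (step 5): P = [1, 3] / [2] / [5] / [7];  Q = [1, 3] / [2] / [4] / [5]
  Insert 4 (step 6): P = [1, 3, 4] / [2] / [5] / [7];  Q = [1, 3, 6] / [2] / [4] / [5]
  Insert 6 (step 7): P = [1, 3, 4, 6] / [2] / [5] / [7];  Q = [1, 3, 6, 7] / [2] / [4] / [5]
Final shape: (4, 1, 1, 1).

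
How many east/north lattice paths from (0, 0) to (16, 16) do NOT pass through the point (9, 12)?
Number of paths = 504083490

Total paths from (0, 0) to (16, 16): C(32, 16) = 601080390. Paths through (9, 12): (paths (0, 0) → (9, 12)) × (paths (9, 12) → (16, 16)) = C(21, 9) · C(11, 7) = 293930 · 330 = 96996900. Avoidance count = 601080390 − 96996900 = 504083490.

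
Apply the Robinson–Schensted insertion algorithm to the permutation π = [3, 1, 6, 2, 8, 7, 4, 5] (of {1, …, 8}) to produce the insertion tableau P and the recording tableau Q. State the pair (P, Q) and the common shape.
P = [1, 2, 4, 5] / [3, 6, 7] / [8];  Q = [1, 3, 5, 8] / [2, 4, 6] / [7];  common shape = (4, 3, 1)

Row-insert the values π_1, π_2, … into P one at a time, bumping the leftmost entry strictly greater than the inserted value down to the next row. The recording tableau Q records, in position (i, j), the step at which that cell was added to P.
  Insert 3 (step 1): P = [3];  Q = [1]
  Insert 1 (step 2): P = [1] / [3];  Q = [1] / [2]
  Insert 6 (step 3): P = [1, 6] / [3];  Q = [1, 3] / [2]
  Insert 2 (step 4): P = [1, 2] / [3, 6];  Q = [1, 3] / [2, 4]
  Insert 8 (step 5): P = [1, 2, 8] / [3, 6];  Q = [1, 3, 5] / [2, 4]
  Insert 7 (step 6): P = [1, 2, 7] / [3, 6, 8];  Q = [1, 3, 5] / [2, 4, 6]
  Insert 4 (step 7): P = [1, 2, 4] / [3, 6, 7] / [8];  Q = [1, 3, 5] / [2, 4, 6] / [7]
  Insert 5 (step 8): P = [1, 2, 4, 5] / [3, 6, 7] / [8];  Q = [1, 3, 5, 8] / [2, 4, 6] / [7]
Final shape: (4, 3, 1).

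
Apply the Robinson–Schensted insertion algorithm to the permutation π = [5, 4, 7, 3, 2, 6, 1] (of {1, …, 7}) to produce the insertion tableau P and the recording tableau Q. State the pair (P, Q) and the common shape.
P = [1, 6] / [2, 7] / [3] / [4] / [5];  Q = [1, 3] / [2, 6] / [4] / [5] / [7];  common shape = (2, 2, 1, 1, 1)

Row-insert the values π_1, π_2, … into P one at a time, bumping the leftmost entry strictly greater than the inserted value down to the next row. The recording tableau Q records, in position (i, j), the step at which that cell was added to P.
  Insert 5 (step 1): P = [5];  Q = [1]
  Insert 4 (step 2): P = [4] / [5];  Q = [1] / [2]
  Insert 7 (step 3): P = [4, 7] / [5];  Q = [1, 3] / [2]
  Insert 3 (step 4): P = [3, 7] / [4] / [5];  Q = [1, 3] / [2] / [4]
  Insert 2 (step 5): P = [2, 7] / [3] / [4] / [5];  Q = [1, 3] / [2] / [4] / [5]
  Insert 6 (step 6): P = [2, 6] / [3, 7] / [4] / [5];  Q = [1, 3] / [2, 6] / [4] / [5]
  Insert 1 (step 7): P = [1, 6] / [2, 7] / [3] / [4] / [5];  Q = [1, 3] / [2, 6] / [4] / [5] / [7]
Final shape: (2, 2, 1, 1, 1).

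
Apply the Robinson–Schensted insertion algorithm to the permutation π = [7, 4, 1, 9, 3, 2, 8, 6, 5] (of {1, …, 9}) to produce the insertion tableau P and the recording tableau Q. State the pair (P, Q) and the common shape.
P = [1, 2, 5] / [3, 6] / [4, 8] / [7, 9];  Q = [1, 4, 7] / [2, 5] / [3, 8] / [6, 9];  common shape = (3, 2, 2, 2)

Row-insert the values π_1, π_2, … into P one at a time, bumping the leftmost entry strictly greater than the inserted value down to the next row. The recording tableau Q records, in position (i, j), the step at which that cell was added to P.
  Insert 7 (step 1): P = [7];  Q = [1]
  Insert 4 (step 2): P = [4] / [7];  Q = [1] / [2]
  Insert 1 (step 3): P = [1] / [4] / [7];  Q = [1] / [2] / [3]
  Insert 9 (step 4): P = [1, 9] / [4] / [7];  Q = [1, 4] / [2] / [3]
  Insert 3 (step 5): P = [1, 3] / [4, 9] / [7];  Q = [1, 4] / [2, 5] / [3]
  Insert 2 (step 6): P = [1, 2] / [3, 9] / [4] / [7];  Q = [1, 4] / [2, 5] / [3] / [6]
  Insert 8 (step 7): P = [1, 2, 8] / [3, 9] / [4] / [7];  Q = [1, 4, 7] / [2, 5] / [3] / [6]
  Insert 6 (step 8): P = [1, 2, 6] / [3, 8] / [4, 9] / [7];  Q = [1, 4, 7] / [2, 5] / [3, 8] / [6]
  Insert 5 (step 9): P = [1, 2, 5] / [3, 6] / [4, 8] / [7, 9];  Q = [1, 4, 7] / [2, 5] / [3, 8] / [6, 9]
Final shape: (3, 2, 2, 2).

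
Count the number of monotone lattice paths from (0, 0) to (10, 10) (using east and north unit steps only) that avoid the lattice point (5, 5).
Number of paths = 121252

Total paths from (0, 0) to (10, 10): C(20, 10) = 184756. Paths through (5, 5): (paths (0, 0) → (5, 5)) × (paths (5, 5) → (10, 10)) = C(10, 5) · C(10, 5) = 252 · 252 = 63504. Avoidance count = 184756 − 63504 = 121252.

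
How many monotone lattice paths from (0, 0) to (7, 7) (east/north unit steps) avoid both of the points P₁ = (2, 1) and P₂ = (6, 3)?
Number of paths = 1851

Inclusion–exclusion. Total paths: C(14, 7) = 3432. Through P₁: C(3, 2)·C(11, 5) = 1386. Through P₂: C(9, 6)·C(5, 1) = 420. Since P₁ is strictly southwest of P₂, a monotone path through both must visit P₁ then P₂; paths through both = C(3, 2)·C(6, 4)·C(5, 1) = 225. Avoid both = 3432 − 1386 − 420 + 225 = 1851.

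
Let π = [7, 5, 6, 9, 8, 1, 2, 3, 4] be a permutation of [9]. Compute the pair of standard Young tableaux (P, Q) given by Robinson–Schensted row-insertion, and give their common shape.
P = [1, 2, 3, 4] / [5, 6, 8] / [7, 9];  Q = [1, 3, 4, 9] / [2, 5, 8] / [6, 7];  common shape = (4, 3, 2)

Row-insert the values π_1, π_2, … into P one at a time, bumping the leftmost entry strictly greater than the inserted value down to the next row. The recording tableau Q records, in position (i, j), the step at which that cell was added to P.
  Insert 7 (step 1): P = [7];  Q = [1]
  Insert 5 (step 2): P = [5] / [7];  Q = [1] / [2]
  Insert 6 (step 3): P = [5, 6] / [7];  Q = [1, 3] / [2]
  Insert 9 (step 4): P = [5, 6, 9] / [7];  Q = [1, 3, 4] / [2]
  Insert 8 (step 5): P = [5, 6, 8] / [7, 9];  Q = [1, 3, 4] / [2, 5]
  Insert 1 (step 6): P = [1, 6, 8] / [5, 9] / [7];  Q = [1, 3, 4] / [2, 5] / [6]
  Insert 2 (step 7): P = [1, 2, 8] / [5, 6] / [7, 9];  Q = [1, 3, 4] / [2, 5] / [6, 7]
  Insert 3 (step 8): P = [1, 2, 3] / [5, 6, 8] / [7, 9];  Q = [1, 3, 4] / [2, 5, 8] / [6, 7]
  Insert 4 (step 9): P = [1, 2, 3, 4] / [5, 6, 8] / [7, 9];  Q = [1, 3, 4, 9] / [2, 5, 8] / [6, 7]
Final shape: (4, 3, 2).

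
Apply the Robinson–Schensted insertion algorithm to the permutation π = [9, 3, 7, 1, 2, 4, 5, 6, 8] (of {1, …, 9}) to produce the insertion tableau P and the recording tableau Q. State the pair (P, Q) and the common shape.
P = [1, 2, 4, 5, 6, 8] / [3, 7] / [9];  Q = [1, 3, 6, 7, 8, 9] / [2, 5] / [4];  common shape = (6, 2, 1)

Row-insert the values π_1, π_2, … into P one at a time, bumping the leftmost entry strictly greater than the inserted value down to the next row. The recording tableau Q records, in position (i, j), the step at which that cell was added to P.
  Insert 9 (step 1): P = [9];  Q = [1]
  Insert 3 (step 2): P = [3] / [9];  Q = [1] / [2]
  Insert 7 (step 3): P = [3, 7] / [9];  Q = [1, 3] / [2]
  Insert 1 (step 4): P = [1, 7] / [3] / [9];  Q = [1, 3] / [2] / [4]
  Insert 2 (step 5): P = [1, 2] / [3, 7] / [9];  Q = [1, 3] / [2, 5] / [4]
  Insert 4 (step 6): P = [1, 2, 4] / [3, 7] / [9];  Q = [1, 3, 6] / [2, 5] / [4]
  Insert 5 (step 7): P = [1, 2, 4, 5] / [3, 7] / [9];  Q = [1, 3, 6, 7] / [2, 5] / [4]
  Insert 6 (step 8): P = [1, 2, 4, 5, 6] / [3, 7] / [9];  Q = [1, 3, 6, 7, 8] / [2, 5] / [4]
  Insert 8 (step 9): P = [1, 2, 4, 5, 6, 8] / [3, 7] / [9];  Q = [1, 3, 6, 7, 8, 9] / [2, 5] / [4]
Final shape: (6, 2, 1).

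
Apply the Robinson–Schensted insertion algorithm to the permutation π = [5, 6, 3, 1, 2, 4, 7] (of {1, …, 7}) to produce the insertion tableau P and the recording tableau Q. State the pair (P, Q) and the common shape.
P = [1, 2, 4, 7] / [3, 6] / [5];  Q = [1, 2, 6, 7] / [3, 5] / [4];  common shape = (4, 2, 1)

Row-insert the values π_1, π_2, … into P one at a time, bumping the leftmost entry strictly greater than the inserted value down to the next row. The recording tableau Q records, in position (i, j), the step at which that cell was added to P.
  Insert 5 (step 1): P = [5];  Q = [1]
  Insert 6 (step 2): P = [5, 6];  Q = [1, 2]
  Insert 3 (step 3): P = [3, 6] / [5];  Q = [1, 2] / [3]
  Insert 1 (step 4): P = [1, 6] / [3] / [5];  Q = [1, 2] / [3] / [4]
  Insert 2 (step 5): P = [1, 2] / [3, 6] / [5];  Q = [1, 2] / [3, 5] / [4]
  Insert 4 (step 6): P = [1, 2, 4] / [3, 6] / [5];  Q = [1, 2, 6] / [3, 5] / [4]
  Insert 7 (step 7): P = [1, 2, 4, 7] / [3, 6] / [5];  Q = [1, 2, 6, 7] / [3, 5] / [4]
Final shape: (4, 2, 1).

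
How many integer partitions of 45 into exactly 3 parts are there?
p(45, 3 parts) = 169

Partitions of n into exactly k parts are in bijection with partitions of n − k into at most k parts (subtract 1 from each part). So p(45, exactly 3) = p(42, parts ≤ 3). Computing via the recurrence p(m, j) = p(m, j−1) + p(m−j, j) gives 169.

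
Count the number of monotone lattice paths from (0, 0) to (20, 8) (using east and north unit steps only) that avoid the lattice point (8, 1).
Number of paths = 2654613

Total paths from (0, 0) to (20, 8): C(28, 20) = 3108105. Paths through (8, 1): (paths (0, 0) → (8, 1)) × (paths (8, 1) → (20, 8)) = C(9, 8) · C(19, 12) = 9 · 50388 = 453492. Avoidance count = 3108105 − 453492 = 2654613.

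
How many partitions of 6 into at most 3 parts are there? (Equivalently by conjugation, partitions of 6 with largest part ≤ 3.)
p(6, parts ≤ 3) = 7

Partitions of 6 with all parts ≤ 3: 3+3, 3+2+1, 3+1+1+1, 2+2+2, 2+2+1+1, 2+1+1+1+1, 1+1+1+1+1+1. Count = 7.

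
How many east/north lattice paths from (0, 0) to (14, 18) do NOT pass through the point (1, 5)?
Number of paths = 409032000

Total paths from (0, 0) to (14, 18): C(32, 14) = 471435600. Paths through (1, 5): (paths (0, 0) → (1, 5)) × (paths (1, 5) → (14, 18)) = C(6, 1) · C(26, 13) = 6 · 10400600 = 62403600. Avoidance count = 471435600 − 62403600 = 409032000.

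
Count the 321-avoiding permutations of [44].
C_44 = 583300119592996693088040

These 321-avoiding permutations are counted by the Catalan number C_n = (1/(n + 1)) · C(2n, n). For n = 44: C_44 = (1/45) · C(88, 44) = 26248505381684851188961800/45 = 583300119592996693088040.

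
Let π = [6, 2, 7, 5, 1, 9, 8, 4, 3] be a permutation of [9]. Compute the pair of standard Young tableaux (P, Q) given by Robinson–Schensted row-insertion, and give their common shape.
P = [1, 3, 8] / [2, 4, 9] / [5, 7] / [6];  Q = [1, 3, 6] / [2, 4, 7] / [5, 8] / [9];  common shape = (3, 3, 2, 1)

Row-insert the values π_1, π_2, … into P one at a time, bumping the leftmost entry strictly greater than the inserted value down to the next row. The recording tableau Q records, in position (i, j), the step at which that cell was added to P.
  Insert 6 (step 1): P = [6];  Q = [1]
  Insert 2 (step 2): P = [2] / [6];  Q = [1] / [2]
  Insert 7 (step 3): P = [2, 7] / [6];  Q = [1, 3] / [2]
  Insert 5 (step 4): P = [2, 5] / [6, 7];  Q = [1, 3] / [2, 4]
  Insert 1 (step 5): P = [1, 5] / [2, 7] / [6];  Q = [1, 3] / [2, 4] / [5]
  Insert 9 (step 6): P = [1, 5, 9] / [2, 7] / [6];  Q = [1, 3, 6] / [2, 4] / [5]
  Insert 8 (step 7): P = [1, 5, 8] / [2, 7, 9] / [6];  Q = [1, 3, 6] / [2, 4, 7] / [5]
  Insert 4 (step 8): P = [1, 4, 8] / [2, 5, 9] / [6, 7];  Q = [1, 3, 6] / [2, 4, 7] / [5, 8]
  Insert 3 (step 9): P = [1, 3, 8] / [2, 4, 9] / [5, 7] / [6];  Q = [1, 3, 6] / [2, 4, 7] / [5, 8] / [9]
Final shape: (3, 3, 2, 1).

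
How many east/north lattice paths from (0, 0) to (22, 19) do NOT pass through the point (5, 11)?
Number of paths = 239938350600

Total paths from (0, 0) to (22, 19): C(41, 22) = 244662670200. Paths through (5, 11): (paths (0, 0) → (5, 11)) × (paths (5, 11) → (22, 19)) = C(16, 5) · C(25, 17) = 4368 · 1081575 = 4724319600. Avoidance count = 244662670200 − 4724319600 = 239938350600.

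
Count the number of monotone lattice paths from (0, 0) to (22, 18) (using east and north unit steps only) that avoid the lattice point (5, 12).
Number of paths = 112755601764

Total paths from (0, 0) to (22, 18): C(40, 22) = 113380261800. Paths through (5, 12): (paths (0, 0) → (5, 12)) × (paths (5, 12) → (22, 18)) = C(17, 5) · C(23, 17) = 6188 · 100947 = 624660036. Avoidance count = 113380261800 − 624660036 = 112755601764.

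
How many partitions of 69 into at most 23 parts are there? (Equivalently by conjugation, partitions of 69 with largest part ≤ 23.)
p(69, parts ≤ 23) = 3019969

Use the recurrence p(n, m) = p(n, m−1) + p(n−m, m): either the largest part is < m (count p(n, m−1)) or the largest part is exactly m (remove one copy of m, count p(n−m, m)). With p(0, ·) = 1 this gives p(69, parts ≤ 23) = 3019969. (By conjugating Young diagrams, this also counts partitions of 69 into at most 23 parts.)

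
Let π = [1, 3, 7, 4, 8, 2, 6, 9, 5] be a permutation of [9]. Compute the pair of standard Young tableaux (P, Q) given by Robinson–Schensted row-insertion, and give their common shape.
P = [1, 2, 4, 5, 9] / [3, 6] / [7, 8];  Q = [1, 2, 3, 5, 8] / [4, 7] / [6, 9];  common shape = (5, 2, 2)

Row-insert the values π_1, π_2, … into P one at a time, bumping the leftmost entry strictly greater than the inserted value down to the next row. The recording tableau Q records, in position (i, j), the step at which that cell was added to P.
  Insert 1 (step 1): P = [1];  Q = [1]
  Insert 3 (step 2): P = [1, 3];  Q = [1, 2]
  Insert 7 (step 3): P = [1, 3, 7];  Q = [1, 2, 3]
  Insert 4 (step 4): P = [1, 3, 4] / [7];  Q = [1, 2, 3] / [4]
  Insert 8 (step 5): P = [1, 3, 4, 8] / [7];  Q = [1, 2, 3, 5] / [4]
  Insert 2 (step 6): P = [1, 2, 4, 8] / [3] / [7];  Q = [1, 2, 3, 5] / [4] / [6]
  Insert 6 (step 7): P = [1, 2, 4, 6] / [3, 8] / [7];  Q = [1, 2, 3, 5] / [4, 7] / [6]
  Insert 9 (step 8): P = [1, 2, 4, 6, 9] / [3, 8] / [7];  Q = [1, 2, 3, 5, 8] / [4, 7] / [6]
  Insert 5 (step 9): P = [1, 2, 4, 5, 9] / [3, 6] / [7, 8];  Q = [1, 2, 3, 5, 8] / [4, 7] / [6, 9]
Final shape: (5, 2, 2).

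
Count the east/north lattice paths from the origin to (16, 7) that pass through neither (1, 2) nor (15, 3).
Number of paths = 194790

Inclusion–exclusion. Total paths: C(23, 16) = 245157. Through P₁: C(3, 1)·C(20, 15) = 46512. Through P₂: C(18, 15)·C(5, 1) = 4080. Since P₁ is strictly southwest of P₂, a monotone path through both must visit P₁ then P₂; paths through both = C(3, 1)·C(15, 14)·C(5, 1) = 225. Avoid both = 245157 − 46512 − 4080 + 225 = 194790.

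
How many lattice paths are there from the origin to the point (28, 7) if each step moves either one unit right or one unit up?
Number of paths = 6724520

A monotone lattice path from (0, 0) to (28, 7) consists of 28 east steps and 7 north steps in some order, so it is determined by which 28 of the 35 steps are east. The count is C(35, 28) = 6724520.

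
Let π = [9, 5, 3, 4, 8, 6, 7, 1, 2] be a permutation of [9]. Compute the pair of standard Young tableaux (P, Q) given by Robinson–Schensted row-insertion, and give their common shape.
P = [1, 2, 6, 7] / [3, 4] / [5, 8] / [9];  Q = [1, 4, 5, 7] / [2, 6] / [3, 9] / [8];  common shape = (4, 2, 2, 1)

Row-insert the values π_1, π_2, … into P one at a time, bumping the leftmost entry strictly greater than the inserted value down to the next row. The recording tableau Q records, in position (i, j), the step at which that cell was added to P.
  Insert 9 (step 1): P = [9];  Q = [1]
  Insert 5 (step 2): P = [5] / [9];  Q = [1] / [2]
  Insert 3 (step 3): P = [3] / [5] / [9];  Q = [1] / [2] / [3]
  Insert 4 (step 4): P = [3, 4] / [5] / [9];  Q = [1, 4] / [2] / [3]
  Insert 8 (step 5): P = [3, 4, 8] / [5] / [9];  Q = [1, 4, 5] / [2] / [3]
  Insert 6 (step 6): P = [3, 4, 6] / [5, 8] / [9];  Q = [1, 4, 5] / [2, 6] / [3]
  Insert 7 (step 7): P = [3, 4, 6, 7] / [5, 8] / [9];  Q = [1, 4, 5, 7] / [2, 6] / [3]
  Insert 1 (step 8): P = [1, 4, 6, 7] / [3, 8] / [5] / [9];  Q = [1, 4, 5, 7] / [2, 6] / [3] / [8]
  Insert 2 (step 9): P = [1, 2, 6, 7] / [3, 4] / [5, 8] / [9];  Q = [1, 4, 5, 7] / [2, 6] / [3, 9] / [8]
Final shape: (4, 2, 2, 1).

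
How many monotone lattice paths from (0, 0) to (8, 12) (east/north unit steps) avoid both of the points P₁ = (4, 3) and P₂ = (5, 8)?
Number of paths = 63250

Inclusion–exclusion. Total paths: C(20, 8) = 125970. Through P₁: C(7, 4)·C(13, 4) = 25025. Through P₂: C(13, 5)·C(7, 3) = 45045. Since P₁ is strictly southwest of P₂, a monotone path through both must visit P₁ then P₂; paths through both = C(7, 4)·C(6, 1)·C(7, 3) = 7350. Avoid both = 125970 − 25025 − 45045 + 7350 = 63250.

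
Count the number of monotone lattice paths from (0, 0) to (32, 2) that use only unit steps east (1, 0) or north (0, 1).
Number of paths = 561

A monotone lattice path from (0, 0) to (32, 2) consists of 32 east steps and 2 north steps in some order, so it is determined by which 32 of the 34 steps are east. The count is C(34, 32) = 561.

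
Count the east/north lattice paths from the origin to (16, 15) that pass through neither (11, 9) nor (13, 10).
Number of paths = 187092259

Inclusion–exclusion. Total paths: C(31, 16) = 300540195. Through P₁: C(20, 11)·C(11, 5) = 77597520. Through P₂: C(23, 13)·C(8, 3) = 64067696. Since P₁ is strictly southwest of P₂, a monotone path through both must visit P₁ then P₂; paths through both = C(20, 11)·C(3, 2)·C(8, 3) = 28217280. Avoid both = 300540195 − 77597520 − 64067696 + 28217280 = 187092259.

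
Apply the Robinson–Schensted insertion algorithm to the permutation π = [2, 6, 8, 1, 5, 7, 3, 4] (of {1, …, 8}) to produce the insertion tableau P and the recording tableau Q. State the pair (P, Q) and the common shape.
P = [1, 3, 4] / [2, 5, 7] / [6, 8];  Q = [1, 2, 3] / [4, 5, 6] / [7, 8];  common shape = (3, 3, 2)

Row-insert the values π_1, π_2, … into P one at a time, bumping the leftmost entry strictly greater than the inserted value down to the next row. The recording tableau Q records, in position (i, j), the step at which that cell was added to P.
  Insert 2 (step 1): P = [2];  Q = [1]
  Insert 6 (step 2): P = [2, 6];  Q = [1, 2]
  Insert 8 (step 3): P = [2, 6, 8];  Q = [1, 2, 3]
  Insert 1 (step 4): P = [1, 6, 8] / [2];  Q = [1, 2, 3] / [4]
  Insert 5 (step 5): P = [1, 5, 8] / [2, 6];  Q = [1, 2, 3] / [4, 5]
  Insert 7 (step 6): P = [1, 5, 7] / [2, 6, 8];  Q = [1, 2, 3] / [4, 5, 6]
  Insert 3 (step 7): P = [1, 3, 7] / [2, 5, 8] / [6];  Q = [1, 2, 3] / [4, 5, 6] / [7]
  Insert 4 (step 8): P = [1, 3, 4] / [2, 5, 7] / [6, 8];  Q = [1, 2, 3] / [4, 5, 6] / [7, 8]
Final shape: (3, 3, 2).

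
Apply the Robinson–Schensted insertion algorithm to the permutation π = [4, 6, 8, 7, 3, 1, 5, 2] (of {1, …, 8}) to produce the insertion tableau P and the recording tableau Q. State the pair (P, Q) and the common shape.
P = [1, 2, 7] / [3, 5] / [4, 6] / [8];  Q = [1, 2, 3] / [4, 7] / [5, 8] / [6];  common shape = (3, 2, 2, 1)

Row-insert the values π_1, π_2, … into P one at a time, bumping the leftmost entry strictly greater than the inserted value down to the next row. The recording tableau Q records, in position (i, j), the step at which that cell was added to P.
  Insert 4 (step 1): P = [4];  Q = [1]
  Insert 6 (step 2): P = [4, 6];  Q = [1, 2]
  Insert 8 (step 3): P = [4, 6, 8];  Q = [1, 2, 3]
  Insert 7 (step 4): P = [4, 6, 7] / [8];  Q = [1, 2, 3] / [4]
  Insert 3 (step 5): P = [3, 6, 7] / [4] / [8];  Q = [1, 2, 3] / [4] / [5]
  Insert 1 (step 6): P = [1, 6, 7] / [3] / [4] / [8];  Q = [1, 2, 3] / [4] / [5] / [6]
  Insert 5 (step 7): P = [1, 5, 7] / [3, 6] / [4] / [8];  Q = [1, 2, 3] / [4, 7] / [5] / [6]
  Insert 2 (step 8): P = [1, 2, 7] / [3, 5] / [4, 6] / [8];  Q = [1, 2, 3] / [4, 7] / [5, 8] / [6]
Final shape: (3, 2, 2, 1).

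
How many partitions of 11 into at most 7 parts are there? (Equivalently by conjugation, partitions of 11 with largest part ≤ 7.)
p(11, parts ≤ 7) = 49

Partitions of 11 with all parts ≤ 7: 7+4, 7+3+1, 7+2+2, 7+2+1+1, 7+1+1+1+1, 6+5, 6+4+1, 6+3+2, 6+3+1+1, 6+2+2+1, 6+2+1+1+1, 6+1+1+1+1+1, 5+5+1, 5+4+2, 5+4+1+1, 5+3+3, 5+3+2+1, 5+3+1+1+1, 5+2+2+2, 5+2+2+1+1, 5+2+1+1+1+1, 5+1+1+1+1+1+1, 4+4+3, 4+4+2+1, 4+4+1+1+1, 4+3+3+1, 4+3+2+2, 4+3+2+1+1, 4+3+1+1+1+1, 4+2+2+2+1, … (49 total). Count = 49.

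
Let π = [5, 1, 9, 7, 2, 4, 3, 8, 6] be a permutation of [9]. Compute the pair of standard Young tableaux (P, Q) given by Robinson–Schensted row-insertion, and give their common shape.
P = [1, 2, 3, 6] / [4, 7, 8] / [5] / [9];  Q = [1, 3, 6, 8] / [2, 4, 9] / [5] / [7];  common shape = (4, 3, 1, 1)

Row-insert the values π_1, π_2, … into P one at a time, bumping the leftmost entry strictly greater than the inserted value down to the next row. The recording tableau Q records, in position (i, j), the step at which that cell was added to P.
  Insert 5 (step 1): P = [5];  Q = [1]
  Insert 1 (step 2): P = [1] / [5];  Q = [1] / [2]
  Insert 9 (step 3): P = [1, 9] / [5];  Q = [1, 3] / [2]
  Insert 7 (step 4): P = [1, 7] / [5, 9];  Q = [1, 3] / [2, 4]
  Insert 2 (step 5): P = [1, 2] / [5, 7] / [9];  Q = [1, 3] / [2, 4] / [5]
  Insert 4 (step 6): P = [1, 2, 4] / [5, 7] / [9];  Q = [1, 3, 6] / [2, 4] / [5]
  Insert 3 (step 7): P = [1, 2, 3] / [4, 7] / [5] / [9];  Q = [1, 3, 6] / [2, 4] / [5] / [7]
  Insert 8 (step 8): P = [1, 2, 3, 8] / [4, 7] / [5] / [9];  Q = [1, 3, 6, 8] / [2, 4] / [5] / [7]
  Insert 6 (step 9): P = [1, 2, 3, 6] / [4, 7, 8] / [5] / [9];  Q = [1, 3, 6, 8] / [2, 4, 9] / [5] / [7]
Final shape: (4, 3, 1, 1).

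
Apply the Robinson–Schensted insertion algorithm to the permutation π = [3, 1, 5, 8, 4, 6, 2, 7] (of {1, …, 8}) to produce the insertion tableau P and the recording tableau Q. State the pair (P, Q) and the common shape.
P = [1, 2, 6, 7] / [3, 4, 8] / [5];  Q = [1, 3, 4, 8] / [2, 5, 6] / [7];  common shape = (4, 3, 1)

Row-insert the values π_1, π_2, … into P one at a time, bumping the leftmost entry strictly greater than the inserted value down to the next row. The recording tableau Q records, in position (i, j), the step at which that cell was added to P.
  Insert 3 (step 1): P = [3];  Q = [1]
  Insert 1 (step 2): P = [1] / [3];  Q = [1] / [2]
  Insert 5 (step 3): P = [1, 5] / [3];  Q = [1, 3] / [2]
  Insert 8 (step 4): P = [1, 5, 8] / [3];  Q = [1, 3, 4] / [2]
  Insert 4 (step 5): P = [1, 4, 8] / [3, 5];  Q = [1, 3, 4] / [2, 5]
  Insert 6 (step 6): P = [1, 4, 6] / [3, 5, 8];  Q = [1, 3, 4] / [2, 5, 6]
  Insert 2 (step 7): P = [1, 2, 6] / [3, 4, 8] / [5];  Q = [1, 3, 4] / [2, 5, 6] / [7]
  Insert 7 (step 8): P = [1, 2, 6, 7] / [3, 4, 8] / [5];  Q = [1, 3, 4, 8] / [2, 5, 6] / [7]
Final shape: (4, 3, 1).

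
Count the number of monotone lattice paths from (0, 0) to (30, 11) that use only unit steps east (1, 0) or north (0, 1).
Number of paths = 3159461968

A monotone lattice path from (0, 0) to (30, 11) consists of 30 east steps and 11 north steps in some order, so it is determined by which 30 of the 41 steps are east. The count is C(41, 30) = 3159461968.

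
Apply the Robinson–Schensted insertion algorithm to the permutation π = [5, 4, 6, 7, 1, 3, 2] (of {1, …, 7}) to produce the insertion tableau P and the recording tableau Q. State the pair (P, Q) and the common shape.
P = [1, 2, 7] / [3, 6] / [4] / [5];  Q = [1, 3, 4] / [2, 6] / [5] / [7];  common shape = (3, 2, 1, 1)

Row-insert the values π_1, π_2, … into P one at a time, bumping the leftmost entry strictly greater than the inserted value down to the next row. The recording tableau Q records, in position (i, j), the step at which that cell was added to P.
  Insert 5 (step 1): P = [5];  Q = [1]
  Insert 4 (step 2): P = [4] / [5];  Q = [1] / [2]
  Insert 6 (step 3): P = [4, 6] / [5];  Q = [1, 3] / [2]
  Insert 7 (step 4): P = [4, 6, 7] / [5];  Q = [1, 3, 4] / [2]
  Insert 1 (step 5): P = [1, 6, 7] / [4] / [5];  Q = [1, 3, 4] / [2] / [5]
  Insert 3 (step 6): P = [1, 3, 7] / [4, 6] / [5];  Q = [1, 3, 4] / [2, 6] / [5]
  Insert 2 (step 7): P = [1, 2, 7] / [3, 6] / [4] / [5];  Q = [1, 3, 4] / [2, 6] / [5] / [7]
Final shape: (3, 2, 1, 1).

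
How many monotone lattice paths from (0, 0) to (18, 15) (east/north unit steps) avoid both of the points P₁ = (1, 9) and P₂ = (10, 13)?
Number of paths = 984987630

Inclusion–exclusion. Total paths: C(33, 18) = 1037158320. Through P₁: C(10, 1)·C(23, 17) = 1009470. Through P₂: C(23, 10)·C(10, 8) = 51482970. Since P₁ is strictly southwest of P₂, a monotone path through both must visit P₁ then P₂; paths through both = C(10, 1)·C(13, 9)·C(10, 8) = 321750. Avoid both = 1037158320 − 1009470 − 51482970 + 321750 = 984987630.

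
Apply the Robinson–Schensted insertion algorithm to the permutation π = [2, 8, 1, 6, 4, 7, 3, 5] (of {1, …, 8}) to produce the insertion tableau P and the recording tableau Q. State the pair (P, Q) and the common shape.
P = [1, 3, 5] / [2, 4, 7] / [6] / [8];  Q = [1, 2, 6] / [3, 4, 8] / [5] / [7];  common shape = (3, 3, 1, 1)

Row-insert the values π_1, π_2, … into P one at a time, bumping the leftmost entry strictly greater than the inserted value down to the next row. The recording tableau Q records, in position (i, j), the step at which that cell was added to P.
  Insert 2 (step 1): P = [2];  Q = [1]
  Insert 8 (step 2): P = [2, 8];  Q = [1, 2]
  Insert 1 (step 3): P = [1, 8] / [2];  Q = [1, 2] / [3]
  Insert 6 (step 4): P = [1, 6] / [2, 8];  Q = [1, 2] / [3, 4]
  Insert 4 (step 5): P = [1, 4] / [2, 6] / [8];  Q = [1, 2] / [3, 4] / [5]
  Insert 7 (step 6): P = [1, 4, 7] / [2, 6] / [8];  Q = [1, 2, 6] / [3, 4] / [5]
  Insert 3 (step 7): P = [1, 3, 7] / [2, 4] / [6] / [8];  Q = [1, 2, 6] / [3, 4] / [5] / [7]
  Insert 5 (step 8): P = [1, 3, 5] / [2, 4, 7] / [6] / [8];  Q = [1, 2, 6] / [3, 4, 8] / [5] / [7]
Final shape: (3, 3, 1, 1).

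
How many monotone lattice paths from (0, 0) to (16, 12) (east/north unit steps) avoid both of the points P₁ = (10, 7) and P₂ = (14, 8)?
Number of paths = 18098829

Inclusion–exclusion. Total paths: C(28, 16) = 30421755. Through P₁: C(17, 10)·C(11, 6) = 8984976. Through P₂: C(22, 14)·C(6, 2) = 4796550. Since P₁ is strictly southwest of P₂, a monotone path through both must visit P₁ then P₂; paths through both = C(17, 10)·C(5, 4)·C(6, 2) = 1458600. Avoid both = 30421755 − 8984976 − 4796550 + 1458600 = 18098829.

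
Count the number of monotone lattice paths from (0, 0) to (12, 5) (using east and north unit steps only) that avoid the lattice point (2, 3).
Number of paths = 5528

Total paths from (0, 0) to (12, 5): C(17, 12) = 6188. Paths through (2, 3): (paths (0, 0) → (2, 3)) × (paths (2, 3) → (12, 5)) = C(5, 2) · C(12, 10) = 10 · 66 = 660. Avoidance count = 6188 − 660 = 5528.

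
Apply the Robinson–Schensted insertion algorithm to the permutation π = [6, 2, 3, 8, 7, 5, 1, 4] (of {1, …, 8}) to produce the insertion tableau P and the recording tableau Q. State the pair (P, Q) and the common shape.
P = [1, 3, 4] / [2, 5] / [6, 7] / [8];  Q = [1, 3, 4] / [2, 5] / [6, 8] / [7];  common shape = (3, 2, 2, 1)

Row-insert the values π_1, π_2, … into P one at a time, bumping the leftmost entry strictly greater than the inserted value down to the next row. The recording tableau Q records, in position (i, j), the step at which that cell was added to P.
  Insert 6 (step 1): P = [6];  Q = [1]
  Insert 2 (step 2): P = [2] / [6];  Q = [1] / [2]
  Insert 3 (step 3): P = [2, 3] / [6];  Q = [1, 3] / [2]
  Insert 8 (step 4): P = [2, 3, 8] / [6];  Q = [1, 3, 4] / [2]
  Insert 7 (step 5): P = [2, 3, 7] / [6, 8];  Q = [1, 3, 4] / [2, 5]
  Insert 5 (step 6): P = [2, 3, 5] / [6, 7] / [8];  Q = [1, 3, 4] / [2, 5] / [6]
  Insert 1 (step 7): P = [1, 3, 5] / [2, 7] / [6] / [8];  Q = [1, 3, 4] / [2, 5] / [6] / [7]
  Insert 4 (step 8): P = [1, 3, 4] / [2, 5] / [6, 7] / [8];  Q = [1, 3, 4] / [2, 5] / [6, 8] / [7]
Final shape: (3, 2, 2, 1).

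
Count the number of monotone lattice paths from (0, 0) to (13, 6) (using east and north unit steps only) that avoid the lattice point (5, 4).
Number of paths = 21462

Total paths from (0, 0) to (13, 6): C(19, 13) = 27132. Paths through (5, 4): (paths (0, 0) → (5, 4)) × (paths (5, 4) → (13, 6)) = C(9, 5) · C(10, 8) = 126 · 45 = 5670. Avoidance count = 27132 − 5670 = 21462.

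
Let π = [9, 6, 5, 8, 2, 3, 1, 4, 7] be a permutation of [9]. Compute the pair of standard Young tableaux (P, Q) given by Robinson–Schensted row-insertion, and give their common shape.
P = [1, 3, 4, 7] / [2, 8] / [5] / [6] / [9];  Q = [1, 4, 8, 9] / [2, 6] / [3] / [5] / [7];  common shape = (4, 2, 1, 1, 1)

Row-insert the values π_1, π_2, … into P one at a time, bumping the leftmost entry strictly greater than the inserted value down to the next row. The recording tableau Q records, in position (i, j), the step at which that cell was added to P.
  Insert 9 (step 1): P = [9];  Q = [1]
  Insert 6 (step 2): P = [6] / [9];  Q = [1] / [2]
  Insert 5 (step 3): P = [5] / [6] / [9];  Q = [1] / [2] / [3]
  Insert 8 (step 4): P = [5, 8] / [6] / [9];  Q = [1, 4] / [2] / [3]
  Insert 2 (step 5): P = [2, 8] / [5] / [6] / [9];  Q = [1, 4] / [2] / [3] / [5]
  Insert 3 (step 6): P = [2, 3] / [5, 8] / [6] / [9];  Q = [1, 4] / [2, 6] / [3] / [5]
  Insert 1 (step 7): P = [1, 3] / [2, 8] / [5] / [6] / [9];  Q = [1, 4] / [2, 6] / [3] / [5] / [7]
  Insert 4 (step 8): P = [1, 3, 4] / [2, 8] / [5] / [6] / [9];  Q = [1, 4, 8] / [2, 6] / [3] / [5] / [7]
  Insert 7 (step 9): P = [1, 3, 4, 7] / [2, 8] / [5] / [6] / [9];  Q = [1, 4, 8, 9] / [2, 6] / [3] / [5] / [7]
Final shape: (4, 2, 1, 1, 1).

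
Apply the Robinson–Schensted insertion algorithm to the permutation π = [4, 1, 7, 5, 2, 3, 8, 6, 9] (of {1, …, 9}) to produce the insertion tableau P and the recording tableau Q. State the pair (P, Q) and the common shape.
P = [1, 2, 3, 6, 9] / [4, 5, 8] / [7];  Q = [1, 3, 6, 7, 9] / [2, 4, 8] / [5];  common shape = (5, 3, 1)

Row-insert the values π_1, π_2, … into P one at a time, bumping the leftmost entry strictly greater than the inserted value down to the next row. The recording tableau Q records, in position (i, j), the step at which that cell was added to P.
  Insert 4 (step 1): P = [4];  Q = [1]
  Insert 1 (step 2): P = [1] / [4];  Q = [1] / [2]
  Insert 7 (step 3): P = [1, 7] / [4];  Q = [1, 3] / [2]
  Insert 5 (step 4): P = [1, 5] / [4, 7];  Q = [1, 3] / [2, 4]
  Insert 2 (step 5): P = [1, 2] / [4, 5] / [7];  Q = [1, 3] / [2, 4] / [5]
  Insert 3 (step 6): P = [1, 2, 3] / [4, 5] / [7];  Q = [1, 3, 6] / [2, 4] / [5]
  Insert 8 (step 7): P = [1, 2, 3, 8] / [4, 5] / [7];  Q = [1, 3, 6, 7] / [2, 4] / [5]
  Insert 6 (step 8): P = [1, 2, 3, 6] / [4, 5, 8] / [7];  Q = [1, 3, 6, 7] / [2, 4, 8] / [5]
  Insert 9 (step 9): P = [1, 2, 3, 6, 9] / [4, 5, 8] / [7];  Q = [1, 3, 6, 7, 9] / [2, 4, 8] / [5]
Final shape: (5, 3, 1).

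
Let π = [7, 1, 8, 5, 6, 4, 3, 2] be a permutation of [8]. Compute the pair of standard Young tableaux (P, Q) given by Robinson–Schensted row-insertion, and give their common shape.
P = [1, 2, 6] / [3, 8] / [4] / [5] / [7];  Q = [1, 3, 5] / [2, 4] / [6] / [7] / [8];  common shape = (3, 2, 1, 1, 1)

Row-insert the values π_1, π_2, … into P one at a time, bumping the leftmost entry strictly greater than the inserted value down to the next row. The recording tableau Q records, in position (i, j), the step at which that cell was added to P.
  Insert 7 (step 1): P = [7];  Q = [1]
  Insert 1 (step 2): P = [1] / [7];  Q = [1] / [2]
  Insert 8 (step 3): P = [1, 8] / [7];  Q = [1, 3] / [2]
  Insert 5 (step 4): P = [1, 5] / [7, 8];  Q = [1, 3] / [2, 4]
  Insert 6 (step 5): P = [1, 5, 6] / [7, 8];  Q = [1, 3, 5] / [2, 4]
  Insert 4 (step 6): P = [1, 4, 6] / [5, 8] / [7];  Q = [1, 3, 5] / [2, 4] / [6]
  Insert 3 (step 7): P = [1, 3, 6] / [4, 8] / [5] / [7];  Q = [1, 3, 5] / [2, 4] / [6] / [7]
  Insert 2 (step 8): P = [1, 2, 6] / [3, 8] / [4] / [5] / [7];  Q = [1, 3, 5] / [2, 4] / [6] / [7] / [8]
Final shape: (3, 2, 1, 1, 1).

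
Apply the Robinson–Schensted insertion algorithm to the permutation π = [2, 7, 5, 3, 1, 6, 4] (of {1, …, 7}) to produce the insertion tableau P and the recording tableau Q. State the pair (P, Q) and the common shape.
P = [1, 3, 4] / [2, 6] / [5] / [7];  Q = [1, 2, 6] / [3, 7] / [4] / [5];  common shape = (3, 2, 1, 1)

Row-insert the values π_1, π_2, … into P one at a time, bumping the leftmost entry strictly greater than the inserted value down to the next row. The recording tableau Q records, in position (i, j), the step at which that cell was added to P.
  Insert 2 (step 1): P = [2];  Q = [1]
  Insert 7 (step 2): P = [2, 7];  Q = [1, 2]
  Insert 5 (step 3): P = [2, 5] / [7];  Q = [1, 2] / [3]
  Insert 3 (step 4): P = [2, 3] / [5] / [7];  Q = [1, 2] / [3] / [4]
  Insert 1 (step 5): P = [1, 3] / [2] / [5] / [7];  Q = [1, 2] / [3] / [4] / [5]
  Insert 6 (step 6): P = [1, 3, 6] / [2] / [5] / [7];  Q = [1, 2, 6] / [3] / [4] / [5]
  Insert 4 (step 7): P = [1, 3, 4] / [2, 6] / [5] / [7];  Q = [1, 2, 6] / [3, 7] / [4] / [5]
Final shape: (3, 2, 1, 1).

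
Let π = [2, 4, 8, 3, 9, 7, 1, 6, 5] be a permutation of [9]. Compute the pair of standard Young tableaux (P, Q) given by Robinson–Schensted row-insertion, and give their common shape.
P = [1, 3, 5, 9] / [2, 6] / [4, 7] / [8];  Q = [1, 2, 3, 5] / [4, 6] / [7, 8] / [9];  common shape = (4, 2, 2, 1)

Row-insert the values π_1, π_2, … into P one at a time, bumping the leftmost entry strictly greater than the inserted value down to the next row. The recording tableau Q records, in position (i, j), the step at which that cell was added to P.
  Insert 2 (step 1): P = [2];  Q = [1]
  Insert 4 (step 2): P = [2, 4];  Q = [1, 2]
  Insert 8 (step 3): P = [2, 4, 8];  Q = [1, 2, 3]
  Insert 3 (step 4): P = [2, 3, 8] / [4];  Q = [1, 2, 3] / [4]
  Insert 9 (step 5): P = [2, 3, 8, 9] / [4];  Q = [1, 2, 3, 5] / [4]
  Insert 7 (step 6): P = [2, 3, 7, 9] / [4, 8];  Q = [1, 2, 3, 5] / [4, 6]
  Insert 1 (step 7): P = [1, 3, 7, 9] / [2, 8] / [4];  Q = [1, 2, 3, 5] / [4, 6] / [7]
  Insert 6 (step 8): P = [1, 3, 6, 9] / [2, 7] / [4, 8];  Q = [1, 2, 3, 5] / [4, 6] / [7, 8]
  Insert 5 (step 9): P = [1, 3, 5, 9] / [2, 6] / [4, 7] / [8];  Q = [1, 2, 3, 5] / [4, 6] / [7, 8] / [9]
Final shape: (4, 2, 2, 1).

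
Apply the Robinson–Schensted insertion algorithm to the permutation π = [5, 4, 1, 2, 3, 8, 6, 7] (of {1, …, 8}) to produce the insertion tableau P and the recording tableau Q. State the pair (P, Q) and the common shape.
P = [1, 2, 3, 6, 7] / [4, 8] / [5];  Q = [1, 4, 5, 6, 8] / [2, 7] / [3];  common shape = (5, 2, 1)

Row-insert the values π_1, π_2, … into P one at a time, bumping the leftmost entry strictly greater than the inserted value down to the next row. The recording tableau Q records, in position (i, j), the step at which that cell was added to P.
  Insert 5 (step 1): P = [5];  Q = [1]
  Insert 4 (step 2): P = [4] / [5];  Q = [1] / [2]
  Insert 1 (step 3): P = [1] / [4] / [5];  Q = [1] / [2] / [3]
  Insert 2 (step 4): P = [1, 2] / [4] / [5];  Q = [1, 4] / [2] / [3]
  Insert 3 (step 5): P = [1, 2, 3] / [4] / [5];  Q = [1, 4, 5] / [2] / [3]
  Insert 8 (step 6): P = [1, 2, 3, 8] / [4] / [5];  Q = [1, 4, 5, 6] / [2] / [3]
  Insert 6 (step 7): P = [1, 2, 3, 6] / [4, 8] / [5];  Q = [1, 4, 5, 6] / [2, 7] / [3]
  Insert 7 (step 8): P = [1, 2, 3, 6, 7] / [4, 8] / [5];  Q = [1, 4, 5, 6, 8] / [2, 7] / [3]
Final shape: (5, 2, 1).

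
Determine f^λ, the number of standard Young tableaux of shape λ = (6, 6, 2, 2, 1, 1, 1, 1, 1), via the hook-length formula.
# SYT of shape (6, 6, 2, 2, 1, 1, 1, 1, 1) = 129506850

Hook-length formula: f^λ = n! / Π hook(c), product over all cells c of the Young diagram. For λ = (6, 6, 2, 2, 1, 1, 1, 1, 1), n = 21 boxes. Hook lengths by row (left-to-right, top-to-bottom): [14, 8, 5, 4, 3, 2]; [13, 7, 4, 3, 2, 1]; [8, 2]; [7, 1]; [5]; [4]; [3]; [2]; [1]. Product of hooks = 394503782400. So f^λ = 21! / 394503782400 = 51090942171709440000 / 394503782400 = 129506850.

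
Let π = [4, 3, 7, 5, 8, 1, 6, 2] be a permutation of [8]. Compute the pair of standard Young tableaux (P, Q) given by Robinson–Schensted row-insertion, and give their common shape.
P = [1, 2, 6] / [3, 5, 8] / [4, 7];  Q = [1, 3, 5] / [2, 4, 7] / [6, 8];  common shape = (3, 3, 2)

Row-insert the values π_1, π_2, … into P one at a time, bumping the leftmost entry strictly greater than the inserted value down to the next row. The recording tableau Q records, in position (i, j), the step at which that cell was added to P.
  Insert 4 (step 1): P = [4];  Q = [1]
  Insert 3 (step 2): P = [3] / [4];  Q = [1] / [2]
  Insert 7 (step 3): P = [3, 7] / [4];  Q = [1, 3] / [2]
  Insert 5 (step 4): P = [3, 5] / [4, 7];  Q = [1, 3] / [2, 4]
  Insert 8 (step 5): P = [3, 5, 8] / [4, 7];  Q = [1, 3, 5] / [2, 4]
  Insert 1 (step 6): P = [1, 5, 8] / [3, 7] / [4];  Q = [1, 3, 5] / [2, 4] / [6]
  Insert 6 (step 7): P = [1, 5, 6] / [3, 7, 8] / [4];  Q = [1, 3, 5] / [2, 4, 7] / [6]
  Insert 2 (step 8): P = [1, 2, 6] / [3, 5, 8] / [4, 7];  Q = [1, 3, 5] / [2, 4, 7] / [6, 8]
Final shape: (3, 3, 2).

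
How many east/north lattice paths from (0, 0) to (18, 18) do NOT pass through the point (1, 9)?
Number of paths = 9043889800

Total paths from (0, 0) to (18, 18): C(36, 18) = 9075135300. Paths through (1, 9): (paths (0, 0) → (1, 9)) × (paths (1, 9) → (18, 18)) = C(10, 1) · C(26, 17) = 10 · 3124550 = 31245500. Avoidance count = 9075135300 − 31245500 = 9043889800.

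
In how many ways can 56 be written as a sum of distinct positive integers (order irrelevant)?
q(56) = 7108

A partition into distinct parts is a strictly decreasing sequence summing to n. The recurrence d(n, m) = d(n, m−1) + d(n−m, m−1) (use part m at most once) with q(n) = d(n, n) gives q(56) = 7108. (Euler's theorem: # distinct-part partitions = # odd-part partitions.)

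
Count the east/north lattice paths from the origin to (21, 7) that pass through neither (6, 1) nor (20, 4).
Number of paths = 780728

Inclusion–exclusion. Total paths: C(28, 21) = 1184040. Through P₁: C(7, 6)·C(21, 15) = 379848. Through P₂: C(24, 20)·C(4, 1) = 42504. Since P₁ is strictly southwest of P₂, a monotone path through both must visit P₁ then P₂; paths through both = C(7, 6)·C(17, 14)·C(4, 1) = 19040. Avoid both = 1184040 − 379848 − 42504 + 19040 = 780728.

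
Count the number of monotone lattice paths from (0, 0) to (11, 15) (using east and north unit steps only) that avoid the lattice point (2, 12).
Number of paths = 7706140

Total paths from (0, 0) to (11, 15): C(26, 11) = 7726160. Paths through (2, 12): (paths (0, 0) → (2, 12)) × (paths (2, 12) → (11, 15)) = C(14, 2) · C(12, 9) = 91 · 220 = 20020. Avoidance count = 7726160 − 20020 = 7706140.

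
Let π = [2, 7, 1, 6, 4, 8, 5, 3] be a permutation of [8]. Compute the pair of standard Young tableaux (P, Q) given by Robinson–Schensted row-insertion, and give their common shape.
P = [1, 3, 5] / [2, 4, 8] / [6] / [7];  Q = [1, 2, 6] / [3, 4, 7] / [5] / [8];  common shape = (3, 3, 1, 1)

Row-insert the values π_1, π_2, … into P one at a time, bumping the leftmost entry strictly greater than the inserted value down to the next row. The recording tableau Q records, in position (i, j), the step at which that cell was added to P.
  Insert 2 (step 1): P = [2];  Q = [1]
  Insert 7 (step 2): P = [2, 7];  Q = [1, 2]
  Insert 1 (step 3): P = [1, 7] / [2];  Q = [1, 2] / [3]
  Insert 6 (step 4): P = [1, 6] / [2, 7];  Q = [1, 2] / [3, 4]
  Insert 4 (step 5): P = [1, 4] / [2, 6] / [7];  Q = [1, 2] / [3, 4] / [5]
  Insert 8 (step 6): P = [1, 4, 8] / [2, 6] / [7];  Q = [1, 2, 6] / [3, 4] / [5]
  Insert 5 (step 7): P = [1, 4, 5] / [2, 6, 8] / [7];  Q = [1, 2, 6] / [3, 4, 7] / [5]
  Insert 3 (step 8): P = [1, 3, 5] / [2, 4, 8] / [6] / [7];  Q = [1, 2, 6] / [3, 4, 7] / [5] / [8]
Final shape: (3, 3, 1, 1).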